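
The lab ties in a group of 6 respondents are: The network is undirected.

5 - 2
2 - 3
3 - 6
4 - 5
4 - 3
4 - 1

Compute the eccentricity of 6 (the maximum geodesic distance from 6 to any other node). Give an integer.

Distances from 6: 1:3, 2:2, 3:1, 4:2, 5:3.
The largest is 3 (to 5 and 1), so the eccentricity of 6 is 3.

3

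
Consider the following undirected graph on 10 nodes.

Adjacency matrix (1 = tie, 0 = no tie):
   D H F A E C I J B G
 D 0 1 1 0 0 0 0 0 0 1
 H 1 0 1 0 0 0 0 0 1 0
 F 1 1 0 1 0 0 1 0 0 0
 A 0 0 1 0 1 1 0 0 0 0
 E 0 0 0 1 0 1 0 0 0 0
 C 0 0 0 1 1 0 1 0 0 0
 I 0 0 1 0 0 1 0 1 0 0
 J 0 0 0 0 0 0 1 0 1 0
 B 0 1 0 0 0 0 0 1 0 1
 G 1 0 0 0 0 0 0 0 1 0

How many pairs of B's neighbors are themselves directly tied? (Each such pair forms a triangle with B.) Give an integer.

B's neighbors are G, H, and J, but none of them are tied to each other, so no triangle contains B.

0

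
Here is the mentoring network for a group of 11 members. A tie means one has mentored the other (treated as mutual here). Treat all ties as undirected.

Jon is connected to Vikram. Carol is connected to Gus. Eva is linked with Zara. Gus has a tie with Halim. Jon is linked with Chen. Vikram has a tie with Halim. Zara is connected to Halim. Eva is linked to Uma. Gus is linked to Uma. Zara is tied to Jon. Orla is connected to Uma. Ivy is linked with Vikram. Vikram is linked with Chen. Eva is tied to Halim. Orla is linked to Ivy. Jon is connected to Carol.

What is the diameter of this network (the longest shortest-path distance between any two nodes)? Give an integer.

4

Eccentricity of each node (its greatest distance to any other): Carol:3, Chen:4, Eva:3, Gus:3, Halim:3, Ivy:3, Jon:3, Orla:3, Uma:4, Vikram:3, Zara:3.
The maximum eccentricity is 4, realized for instance by the pair Chen–Uma via Chen – Vikram – Halim – Eva – Uma. So the diameter is 4.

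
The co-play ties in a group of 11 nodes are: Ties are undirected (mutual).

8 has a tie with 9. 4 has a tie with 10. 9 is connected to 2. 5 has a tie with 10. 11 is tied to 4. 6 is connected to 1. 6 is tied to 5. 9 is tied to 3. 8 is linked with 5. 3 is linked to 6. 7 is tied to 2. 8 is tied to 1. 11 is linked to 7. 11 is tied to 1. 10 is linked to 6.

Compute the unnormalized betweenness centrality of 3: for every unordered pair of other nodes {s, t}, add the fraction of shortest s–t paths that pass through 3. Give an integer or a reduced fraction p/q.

37/12

Pairs whose geodesics pass through 3 — 6–2: 1; 6–9: 1; 10–2: 1/3; 10–9: 1/2; 4–9: 1/4.
All other pairs contribute 0.
Summing the contributions gives betweenness(3) = 37/12.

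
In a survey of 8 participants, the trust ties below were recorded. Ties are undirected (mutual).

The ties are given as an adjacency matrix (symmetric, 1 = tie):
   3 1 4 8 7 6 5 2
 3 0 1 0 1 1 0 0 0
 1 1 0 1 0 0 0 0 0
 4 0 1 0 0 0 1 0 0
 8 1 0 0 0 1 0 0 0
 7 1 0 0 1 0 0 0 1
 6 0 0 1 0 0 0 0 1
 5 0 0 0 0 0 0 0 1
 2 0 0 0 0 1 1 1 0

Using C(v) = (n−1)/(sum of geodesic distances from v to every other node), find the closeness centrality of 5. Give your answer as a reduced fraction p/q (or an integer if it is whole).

Distances from 5: 1:4, 2:1, 3:3, 4:3, 6:2, 7:2, 8:3. Sum = 18.
n = 8, so closeness = 7/18.

7/18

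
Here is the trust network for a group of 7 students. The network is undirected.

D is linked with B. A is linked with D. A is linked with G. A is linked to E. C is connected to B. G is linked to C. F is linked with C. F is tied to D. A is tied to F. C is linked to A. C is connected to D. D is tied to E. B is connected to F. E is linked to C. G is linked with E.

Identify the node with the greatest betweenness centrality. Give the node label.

Unnormalized betweenness of each node: A:7/6, B:0, C:3, D:7/6, E:1/3, F:1/3, G:0.
C has the largest value, 3, making it the main broker — the node through which the most shortest paths run.

C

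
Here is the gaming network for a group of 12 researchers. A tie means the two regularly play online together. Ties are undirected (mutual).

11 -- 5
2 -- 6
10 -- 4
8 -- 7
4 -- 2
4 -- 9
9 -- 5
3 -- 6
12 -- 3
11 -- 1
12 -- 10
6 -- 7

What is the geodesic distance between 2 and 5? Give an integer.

3

One shortest route is 2 – 4 – 9 – 5, which uses 3 edges, and at distance 2 from 2 we only reach {3, 7, 9, 10}, which does not include 5. So d(2,5) = 3.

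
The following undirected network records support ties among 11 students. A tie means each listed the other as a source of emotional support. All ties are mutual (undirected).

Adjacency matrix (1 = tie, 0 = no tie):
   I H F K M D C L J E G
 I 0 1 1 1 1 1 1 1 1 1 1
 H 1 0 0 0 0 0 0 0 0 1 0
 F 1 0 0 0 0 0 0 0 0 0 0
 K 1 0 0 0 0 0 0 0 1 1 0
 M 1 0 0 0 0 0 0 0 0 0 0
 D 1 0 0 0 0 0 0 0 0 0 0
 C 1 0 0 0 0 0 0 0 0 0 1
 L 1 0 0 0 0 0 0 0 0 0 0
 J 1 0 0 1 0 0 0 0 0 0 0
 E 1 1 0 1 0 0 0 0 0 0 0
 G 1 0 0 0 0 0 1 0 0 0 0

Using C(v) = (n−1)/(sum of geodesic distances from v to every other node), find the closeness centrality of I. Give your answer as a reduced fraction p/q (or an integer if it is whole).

1

Distances from I: C:1, D:1, E:1, F:1, G:1, H:1, J:1, K:1, L:1, M:1. Sum = 10.
n = 11, so closeness = 10/10 = 1.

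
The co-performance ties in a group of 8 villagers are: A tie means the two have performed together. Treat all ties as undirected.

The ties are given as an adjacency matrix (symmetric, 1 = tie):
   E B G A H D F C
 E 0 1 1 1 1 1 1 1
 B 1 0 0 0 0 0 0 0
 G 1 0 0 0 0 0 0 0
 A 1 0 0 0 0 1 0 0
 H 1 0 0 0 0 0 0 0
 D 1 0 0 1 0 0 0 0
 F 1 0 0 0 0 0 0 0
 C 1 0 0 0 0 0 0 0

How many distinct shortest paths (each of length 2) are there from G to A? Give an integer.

The shortest distance is 2, and the only length-2 path is G–E–A. So there is exactly 1 shortest path.

1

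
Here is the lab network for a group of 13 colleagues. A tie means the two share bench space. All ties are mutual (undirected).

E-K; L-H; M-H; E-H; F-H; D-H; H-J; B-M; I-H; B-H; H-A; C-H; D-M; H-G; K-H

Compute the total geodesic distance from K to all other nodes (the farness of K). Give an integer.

22

Distances from K: A:2, B:2, C:2, D:2, E:1, F:2, G:2, H:1, I:2, J:2, L:2, M:2.
Sum = 2 + 2 + 2 + 2 + 1 + 2 + 2 + 1 + 2 + 2 + 2 + 2 = 22.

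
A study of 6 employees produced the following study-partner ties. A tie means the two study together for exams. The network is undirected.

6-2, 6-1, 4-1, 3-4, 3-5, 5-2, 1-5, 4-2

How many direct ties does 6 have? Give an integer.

6 is directly tied to 1 and 2. That is 2 neighbors, so the degree of 6 is 2.

2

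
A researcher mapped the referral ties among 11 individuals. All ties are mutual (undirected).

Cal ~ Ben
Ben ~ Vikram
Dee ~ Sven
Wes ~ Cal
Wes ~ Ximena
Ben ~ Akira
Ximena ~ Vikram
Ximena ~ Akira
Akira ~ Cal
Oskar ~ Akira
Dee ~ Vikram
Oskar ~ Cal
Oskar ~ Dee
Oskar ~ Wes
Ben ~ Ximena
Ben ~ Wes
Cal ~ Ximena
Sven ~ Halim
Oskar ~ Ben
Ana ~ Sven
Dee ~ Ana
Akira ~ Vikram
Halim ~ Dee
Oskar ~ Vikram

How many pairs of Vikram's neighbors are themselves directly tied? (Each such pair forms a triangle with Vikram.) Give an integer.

Vikram's neighbors: Akira, Ben, Dee, Oskar, and Ximena.
Neighbor pairs that are themselves tied: Vikram–Akira–Ben; Vikram–Akira–Oskar; Vikram–Akira–Ximena; Vikram–Ben–Oskar; Vikram–Ben–Ximena; Vikram–Dee–Oskar. Each forms one triangle with Vikram, for 6 in total.

6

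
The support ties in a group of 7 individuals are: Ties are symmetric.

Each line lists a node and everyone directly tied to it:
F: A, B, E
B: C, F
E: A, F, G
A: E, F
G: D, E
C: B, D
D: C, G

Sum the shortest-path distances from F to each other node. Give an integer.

Distances from F: A:1, B:1, C:2, D:3, E:1, G:2.
Sum = 1 + 1 + 2 + 3 + 1 + 2 = 10.

10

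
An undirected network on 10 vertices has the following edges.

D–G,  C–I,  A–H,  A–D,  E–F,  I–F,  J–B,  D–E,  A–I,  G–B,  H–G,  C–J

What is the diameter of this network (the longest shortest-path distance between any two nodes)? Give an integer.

Eccentricity of each node (its greatest distance to any other): A:3, B:4, C:3, D:3, E:4, F:4, G:3, H:3, I:3, J:4.
The maximum eccentricity is 4, realized for instance by the pair E–J via E – D – G – B – J. So the diameter is 4.

4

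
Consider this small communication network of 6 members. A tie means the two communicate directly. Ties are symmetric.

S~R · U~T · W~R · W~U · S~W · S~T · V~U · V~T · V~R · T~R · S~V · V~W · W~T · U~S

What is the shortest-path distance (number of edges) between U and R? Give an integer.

2

One shortest route is U – V – R, which uses 2 edges, and U and R are not directly tied, so nothing shorter exists. So d(U,R) = 2.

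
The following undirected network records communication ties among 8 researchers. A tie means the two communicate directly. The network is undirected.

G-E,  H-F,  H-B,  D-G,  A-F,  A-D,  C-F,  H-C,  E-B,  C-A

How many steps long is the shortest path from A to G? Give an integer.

2

One shortest route is A – D – G, which uses 2 edges, and A and G are not directly tied, so nothing shorter exists. So d(A,G) = 2.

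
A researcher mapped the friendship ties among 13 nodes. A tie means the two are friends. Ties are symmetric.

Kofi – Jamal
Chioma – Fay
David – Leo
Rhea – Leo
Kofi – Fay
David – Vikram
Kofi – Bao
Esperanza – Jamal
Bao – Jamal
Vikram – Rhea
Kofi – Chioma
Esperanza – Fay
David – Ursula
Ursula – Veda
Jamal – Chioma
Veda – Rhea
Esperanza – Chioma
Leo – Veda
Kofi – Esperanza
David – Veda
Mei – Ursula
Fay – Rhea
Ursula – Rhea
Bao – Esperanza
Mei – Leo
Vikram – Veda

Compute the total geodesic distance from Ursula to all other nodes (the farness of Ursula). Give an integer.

27

Distances from Ursula: Bao:4, Chioma:3, David:1, Esperanza:3, Fay:2, Jamal:4, Kofi:3, Leo:2, Mei:1, Rhea:1, Veda:1, Vikram:2.
Sum = 4 + 3 + 1 + 3 + 2 + 4 + 3 + 2 + 1 + 1 + 1 + 2 = 27.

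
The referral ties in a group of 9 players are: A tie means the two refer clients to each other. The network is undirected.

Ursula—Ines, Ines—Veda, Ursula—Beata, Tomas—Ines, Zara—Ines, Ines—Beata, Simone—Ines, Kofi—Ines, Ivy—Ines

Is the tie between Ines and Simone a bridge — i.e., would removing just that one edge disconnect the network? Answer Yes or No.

Yes

Without the Ines–Simone edge there is no alternate route between Ines and Simone, so the network disconnects. It is a bridge.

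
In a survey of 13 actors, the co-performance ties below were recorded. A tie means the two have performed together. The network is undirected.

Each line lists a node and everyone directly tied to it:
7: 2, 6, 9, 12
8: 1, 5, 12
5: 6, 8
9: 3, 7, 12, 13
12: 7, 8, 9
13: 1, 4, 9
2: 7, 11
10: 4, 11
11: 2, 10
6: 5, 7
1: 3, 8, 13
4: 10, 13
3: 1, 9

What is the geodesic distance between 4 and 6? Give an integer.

One shortest route is 4 – 13 – 9 – 7 – 6, which uses 4 edges, and at distance 3 from 4 we only reach {2, 3, 7, 8, 12}, which does not include 6. So d(4,6) = 4.

4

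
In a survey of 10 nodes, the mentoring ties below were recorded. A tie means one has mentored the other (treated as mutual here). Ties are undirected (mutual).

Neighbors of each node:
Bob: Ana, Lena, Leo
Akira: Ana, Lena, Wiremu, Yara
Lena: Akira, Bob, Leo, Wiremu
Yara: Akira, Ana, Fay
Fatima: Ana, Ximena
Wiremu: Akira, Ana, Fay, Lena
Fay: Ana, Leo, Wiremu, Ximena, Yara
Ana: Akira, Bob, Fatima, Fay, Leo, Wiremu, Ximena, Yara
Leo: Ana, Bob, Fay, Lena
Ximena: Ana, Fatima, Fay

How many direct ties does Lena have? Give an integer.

Lena is directly tied to Akira, Bob, Leo, and Wiremu. That is 4 neighbors, so the degree of Lena is 4.

4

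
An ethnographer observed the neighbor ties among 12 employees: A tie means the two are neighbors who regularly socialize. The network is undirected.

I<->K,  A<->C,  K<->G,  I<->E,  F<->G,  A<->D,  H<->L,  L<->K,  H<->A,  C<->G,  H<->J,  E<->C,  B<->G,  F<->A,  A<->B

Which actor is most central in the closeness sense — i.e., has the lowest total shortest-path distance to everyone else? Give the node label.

A

Farness (sum of distances to all others) for each node — A:19, B:24, C:21, D:29, E:27, F:24, G:22, H:22, I:28, J:32, K:23, L:25.
The smallest farness is 19, for A, so A has the highest closeness.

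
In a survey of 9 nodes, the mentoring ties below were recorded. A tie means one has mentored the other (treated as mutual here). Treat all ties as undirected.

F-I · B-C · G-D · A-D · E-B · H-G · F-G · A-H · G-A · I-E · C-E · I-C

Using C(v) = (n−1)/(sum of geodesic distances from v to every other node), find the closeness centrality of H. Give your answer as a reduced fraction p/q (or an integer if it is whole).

Distances from H: A:1, B:5, C:4, D:2, E:4, F:2, G:1, I:3. Sum = 22.
n = 9, so closeness = 8/22 = 4/11.

4/11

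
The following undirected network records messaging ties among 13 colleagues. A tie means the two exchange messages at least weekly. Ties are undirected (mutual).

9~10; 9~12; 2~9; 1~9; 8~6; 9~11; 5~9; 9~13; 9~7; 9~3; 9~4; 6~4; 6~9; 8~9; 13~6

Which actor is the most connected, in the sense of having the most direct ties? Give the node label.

Degrees — 1:1, 2:1, 3:1, 4:2, 5:1, 6:4, 7:1, 8:2, 9:12, 10:1, 11:1, 12:1, 13:2.
The maximum is 12, attained only by 9.

9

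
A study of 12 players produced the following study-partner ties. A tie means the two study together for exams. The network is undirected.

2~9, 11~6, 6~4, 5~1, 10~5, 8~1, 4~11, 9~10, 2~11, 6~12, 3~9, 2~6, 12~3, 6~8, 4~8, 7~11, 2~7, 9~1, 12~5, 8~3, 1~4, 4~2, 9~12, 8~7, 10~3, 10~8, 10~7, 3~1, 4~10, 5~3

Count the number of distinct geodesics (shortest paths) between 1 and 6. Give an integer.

The shortest distance is 2. The length-2 paths are: 1–8–6; 1–4–6.
That gives 2 distinct shortest paths.

2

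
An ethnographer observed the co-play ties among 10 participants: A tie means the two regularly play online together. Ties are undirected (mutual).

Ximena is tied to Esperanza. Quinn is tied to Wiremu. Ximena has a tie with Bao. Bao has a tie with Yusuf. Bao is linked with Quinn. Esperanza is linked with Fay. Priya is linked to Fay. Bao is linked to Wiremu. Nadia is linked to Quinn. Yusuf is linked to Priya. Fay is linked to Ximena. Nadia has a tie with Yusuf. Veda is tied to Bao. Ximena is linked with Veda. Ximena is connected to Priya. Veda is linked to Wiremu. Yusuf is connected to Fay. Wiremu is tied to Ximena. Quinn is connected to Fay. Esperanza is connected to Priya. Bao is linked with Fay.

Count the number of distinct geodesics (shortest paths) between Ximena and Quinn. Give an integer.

The shortest distance is 2. The length-2 paths are: Ximena–Wiremu–Quinn; Ximena–Fay–Quinn; Ximena–Bao–Quinn.
That gives 3 distinct shortest paths.

3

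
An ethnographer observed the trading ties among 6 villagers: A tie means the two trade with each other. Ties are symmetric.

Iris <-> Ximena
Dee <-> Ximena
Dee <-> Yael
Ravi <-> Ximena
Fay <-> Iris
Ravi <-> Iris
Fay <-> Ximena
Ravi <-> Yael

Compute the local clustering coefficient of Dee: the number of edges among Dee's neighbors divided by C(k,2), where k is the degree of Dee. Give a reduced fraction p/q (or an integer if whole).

0

Dee's neighbors: Ximena and Yael (k = 2).
Possible neighbor pairs: C(2,2) = 1. Edges among them: none → e = 0.
Clustering(Dee) = 0/1.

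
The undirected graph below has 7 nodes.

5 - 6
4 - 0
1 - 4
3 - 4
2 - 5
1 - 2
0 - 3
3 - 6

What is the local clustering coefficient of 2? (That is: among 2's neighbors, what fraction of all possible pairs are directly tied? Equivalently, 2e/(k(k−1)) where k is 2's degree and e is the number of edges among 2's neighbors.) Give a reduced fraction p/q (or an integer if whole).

0

2's neighbors: 1 and 5 (k = 2).
Possible neighbor pairs: C(2,2) = 1. Edges among them: none → e = 0.
Clustering(2) = 0/1.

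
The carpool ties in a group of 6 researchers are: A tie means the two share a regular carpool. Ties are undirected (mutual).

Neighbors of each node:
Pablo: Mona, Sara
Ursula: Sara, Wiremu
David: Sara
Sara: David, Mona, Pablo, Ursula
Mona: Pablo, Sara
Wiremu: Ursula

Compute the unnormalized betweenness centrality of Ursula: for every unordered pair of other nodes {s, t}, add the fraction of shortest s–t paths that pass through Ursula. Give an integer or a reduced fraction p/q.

4

Pairs whose geodesics pass through Ursula — Pablo–Wiremu: 1; David–Wiremu: 1; Mona–Wiremu: 1; Sara–Wiremu: 1.
All other pairs contribute 0.
Summing the contributions gives betweenness(Ursula) = 4.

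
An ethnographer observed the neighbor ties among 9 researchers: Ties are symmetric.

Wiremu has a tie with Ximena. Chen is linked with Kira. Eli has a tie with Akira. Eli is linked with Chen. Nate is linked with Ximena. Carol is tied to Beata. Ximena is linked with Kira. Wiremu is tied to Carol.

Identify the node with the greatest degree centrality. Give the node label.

Ximena

Degrees — Akira:1, Beata:1, Carol:2, Chen:2, Eli:2, Kira:2, Nate:1, Wiremu:2, Ximena:3.
The maximum is 3, attained only by Ximena.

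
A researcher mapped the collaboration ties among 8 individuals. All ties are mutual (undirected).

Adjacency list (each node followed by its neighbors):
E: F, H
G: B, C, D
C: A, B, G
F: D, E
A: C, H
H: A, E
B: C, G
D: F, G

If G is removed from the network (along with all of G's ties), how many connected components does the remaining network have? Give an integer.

1

G's neighbors (B, C, and D) remain reachable from one another through other ties, so the rest of the network stays in one piece.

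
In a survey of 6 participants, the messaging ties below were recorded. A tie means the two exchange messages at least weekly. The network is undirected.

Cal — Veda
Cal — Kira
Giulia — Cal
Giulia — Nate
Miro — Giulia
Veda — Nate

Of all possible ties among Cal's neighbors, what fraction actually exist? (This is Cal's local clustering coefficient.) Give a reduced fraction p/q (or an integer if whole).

0

Cal's neighbors: Giulia, Kira, and Veda (k = 3).
Possible neighbor pairs: C(3,2) = 3. Edges among them: none → e = 0.
Clustering(Cal) = 0/3 = 0.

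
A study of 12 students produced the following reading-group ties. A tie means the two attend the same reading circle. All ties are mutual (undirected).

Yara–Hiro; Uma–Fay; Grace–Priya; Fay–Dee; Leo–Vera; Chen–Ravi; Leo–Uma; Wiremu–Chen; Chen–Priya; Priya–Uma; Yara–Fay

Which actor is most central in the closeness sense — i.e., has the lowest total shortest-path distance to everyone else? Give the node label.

Farness (sum of distances to all others) for each node — Chen:30, Dee:36, Fay:26, Grace:34, Hiro:44, Leo:30, Priya:24, Ravi:40, Uma:22, Vera:40, Wiremu:40, Yara:34.
The smallest farness is 22, for Uma, so Uma has the highest closeness.

Uma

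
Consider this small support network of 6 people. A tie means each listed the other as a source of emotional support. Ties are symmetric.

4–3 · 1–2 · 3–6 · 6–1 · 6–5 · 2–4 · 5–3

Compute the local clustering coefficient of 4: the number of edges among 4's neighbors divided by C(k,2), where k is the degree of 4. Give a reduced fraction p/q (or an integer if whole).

4's neighbors: 2 and 3 (k = 2).
Possible neighbor pairs: C(2,2) = 1. Edges among them: none → e = 0.
Clustering(4) = 0/1.

0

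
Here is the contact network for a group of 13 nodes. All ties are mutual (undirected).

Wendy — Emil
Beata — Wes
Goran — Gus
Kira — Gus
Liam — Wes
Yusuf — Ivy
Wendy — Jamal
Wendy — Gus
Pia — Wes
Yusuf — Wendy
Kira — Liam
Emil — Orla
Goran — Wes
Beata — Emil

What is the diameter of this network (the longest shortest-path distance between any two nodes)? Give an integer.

Eccentricity of each node (its greatest distance to any other): Beata:4, Emil:3, Goran:4, Gus:3, Ivy:6, Jamal:5, Kira:4, Liam:5, Orla:4, Pia:6, Wendy:4, Wes:5, Yusuf:5.
The maximum eccentricity is 6, realized for instance by the pair Ivy–Pia via Ivy – Yusuf – Wendy – Emil – Beata – Wes – Pia. So the diameter is 6.

6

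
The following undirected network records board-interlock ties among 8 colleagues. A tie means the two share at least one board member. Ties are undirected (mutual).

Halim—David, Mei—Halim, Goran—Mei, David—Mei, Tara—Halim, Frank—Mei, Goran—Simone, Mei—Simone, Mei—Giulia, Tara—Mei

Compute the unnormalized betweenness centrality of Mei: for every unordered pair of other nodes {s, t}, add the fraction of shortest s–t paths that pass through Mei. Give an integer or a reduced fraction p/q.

35/2

Pairs whose geodesics pass through Mei — David–Frank: 1; David–Giulia: 1; David–Tara: 1/2; David–Goran: 1; David–Simone: 1; Frank–Giulia: 1; Frank–Halim: 1; Frank–Tara: 1; Frank–Goran: 1; Frank–Simone: 1; Giulia–Halim: 1; Giulia–Tara: 1; Giulia–Goran: 1; Giulia–Simone: 1 … (+4 more pairs).
All other pairs contribute 0.
Summing the contributions gives betweenness(Mei) = 35/2.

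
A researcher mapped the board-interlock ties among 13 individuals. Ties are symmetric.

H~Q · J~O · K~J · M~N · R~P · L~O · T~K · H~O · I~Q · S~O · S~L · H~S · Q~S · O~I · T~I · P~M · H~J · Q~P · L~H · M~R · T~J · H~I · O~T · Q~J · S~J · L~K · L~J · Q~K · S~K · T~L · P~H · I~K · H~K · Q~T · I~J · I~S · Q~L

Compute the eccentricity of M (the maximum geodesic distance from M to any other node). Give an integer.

3

Distances from M: H:2, I:3, J:3, K:3, L:3, N:1, O:3, P:1, Q:2, R:1, S:3, T:3.
The largest is 3 (to O, L, S, I, J, K, and T), so the eccentricity of M is 3.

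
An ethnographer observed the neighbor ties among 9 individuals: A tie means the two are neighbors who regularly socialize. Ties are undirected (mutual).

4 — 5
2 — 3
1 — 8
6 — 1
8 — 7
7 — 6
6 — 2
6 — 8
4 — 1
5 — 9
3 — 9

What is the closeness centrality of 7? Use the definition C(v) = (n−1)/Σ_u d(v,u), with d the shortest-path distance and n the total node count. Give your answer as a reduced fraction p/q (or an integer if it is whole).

2/5

Distances from 7: 1:2, 2:2, 3:3, 4:3, 5:4, 6:1, 8:1, 9:4. Sum = 20.
n = 9, so closeness = 8/20 = 2/5.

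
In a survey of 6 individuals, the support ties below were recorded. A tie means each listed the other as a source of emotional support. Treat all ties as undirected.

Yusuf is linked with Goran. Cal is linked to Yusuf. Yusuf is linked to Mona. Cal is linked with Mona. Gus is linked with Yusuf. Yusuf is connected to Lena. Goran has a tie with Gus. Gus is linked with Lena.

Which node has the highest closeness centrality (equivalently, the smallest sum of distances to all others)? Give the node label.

Yusuf

Farness (sum of distances to all others) for each node — Cal:8, Goran:8, Gus:7, Lena:8, Mona:8, Yusuf:5.
The smallest farness is 5, for Yusuf, so Yusuf has the highest closeness.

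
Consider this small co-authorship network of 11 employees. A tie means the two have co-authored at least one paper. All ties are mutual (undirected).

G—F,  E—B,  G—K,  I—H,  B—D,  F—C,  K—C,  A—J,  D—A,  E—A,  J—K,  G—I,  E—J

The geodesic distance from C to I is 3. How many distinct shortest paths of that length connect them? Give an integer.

The shortest distance is 3. The length-3 paths are: C–K–G–I; C–F–G–I.
That gives 2 distinct shortest paths.

2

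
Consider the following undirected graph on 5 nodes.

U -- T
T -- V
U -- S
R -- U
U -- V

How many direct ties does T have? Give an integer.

T is directly tied to U and V. That is 2 neighbors, so the degree of T is 2.

2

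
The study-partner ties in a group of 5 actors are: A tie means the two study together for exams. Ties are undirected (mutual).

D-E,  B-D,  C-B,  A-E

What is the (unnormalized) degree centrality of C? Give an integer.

1

C is directly tied to B. That is 1 neighbor, so the degree of C is 1.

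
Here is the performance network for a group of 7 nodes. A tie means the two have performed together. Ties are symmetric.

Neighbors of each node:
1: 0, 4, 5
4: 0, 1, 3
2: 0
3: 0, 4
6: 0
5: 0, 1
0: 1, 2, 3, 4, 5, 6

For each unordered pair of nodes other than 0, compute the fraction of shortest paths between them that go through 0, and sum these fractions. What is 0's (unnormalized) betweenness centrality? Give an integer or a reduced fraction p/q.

Pairs whose geodesics pass through 0 — 5–6: 1; 5–3: 1; 5–2: 1; 5–4: 1/2; 6–3: 1; 6–1: 1; 6–2: 1; 6–4: 1; 3–1: 1/2; 3–2: 1; 1–2: 1; 2–4: 1.
All other pairs contribute 0.
Summing the contributions gives betweenness(0) = 11.

11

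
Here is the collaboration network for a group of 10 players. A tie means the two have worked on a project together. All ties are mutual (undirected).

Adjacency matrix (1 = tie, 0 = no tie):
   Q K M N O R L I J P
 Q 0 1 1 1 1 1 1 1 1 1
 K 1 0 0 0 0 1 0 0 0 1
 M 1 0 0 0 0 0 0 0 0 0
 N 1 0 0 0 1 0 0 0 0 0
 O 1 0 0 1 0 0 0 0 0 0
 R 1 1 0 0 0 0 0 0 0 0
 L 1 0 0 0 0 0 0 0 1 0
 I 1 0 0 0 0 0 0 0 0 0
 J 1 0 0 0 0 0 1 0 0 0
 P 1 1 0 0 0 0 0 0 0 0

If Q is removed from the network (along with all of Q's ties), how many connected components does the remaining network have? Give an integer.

Without Q, the remaining ties split the others into: {K, P, R}; {M}; {N, O}; {J, L}; {I}.
That's 5 separate components.

5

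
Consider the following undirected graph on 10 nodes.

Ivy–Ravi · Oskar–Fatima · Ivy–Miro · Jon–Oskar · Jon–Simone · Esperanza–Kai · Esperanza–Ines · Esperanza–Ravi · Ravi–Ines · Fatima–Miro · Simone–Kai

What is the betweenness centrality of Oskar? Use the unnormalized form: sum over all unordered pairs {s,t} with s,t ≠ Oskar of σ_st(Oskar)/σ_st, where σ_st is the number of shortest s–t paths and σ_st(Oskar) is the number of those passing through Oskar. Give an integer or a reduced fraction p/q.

6

Pairs whose geodesics pass through Oskar — Ivy–Jon: 1; Miro–Jon: 1; Miro–Simone: 1; Fatima–Jon: 1; Fatima–Simone: 1; Fatima–Kai: 1.
All other pairs contribute 0.
Summing the contributions gives betweenness(Oskar) = 6.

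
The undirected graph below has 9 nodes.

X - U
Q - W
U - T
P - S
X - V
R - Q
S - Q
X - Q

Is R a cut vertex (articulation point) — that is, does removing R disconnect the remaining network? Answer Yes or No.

Even without R, every remaining node can still reach every other (the residual graph is connected), so R is not a cut vertex.

No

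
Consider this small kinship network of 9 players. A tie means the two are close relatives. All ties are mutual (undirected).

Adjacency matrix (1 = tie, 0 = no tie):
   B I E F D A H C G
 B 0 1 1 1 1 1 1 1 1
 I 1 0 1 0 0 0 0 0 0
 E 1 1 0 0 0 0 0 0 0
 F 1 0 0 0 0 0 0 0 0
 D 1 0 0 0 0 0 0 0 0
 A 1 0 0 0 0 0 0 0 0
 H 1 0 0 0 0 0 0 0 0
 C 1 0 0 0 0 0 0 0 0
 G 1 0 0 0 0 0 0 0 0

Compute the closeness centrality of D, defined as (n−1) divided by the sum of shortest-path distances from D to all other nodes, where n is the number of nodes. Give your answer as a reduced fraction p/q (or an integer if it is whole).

8/15

Distances from D: A:2, B:1, C:2, E:2, F:2, G:2, H:2, I:2. Sum = 15.
n = 9, so closeness = 8/15.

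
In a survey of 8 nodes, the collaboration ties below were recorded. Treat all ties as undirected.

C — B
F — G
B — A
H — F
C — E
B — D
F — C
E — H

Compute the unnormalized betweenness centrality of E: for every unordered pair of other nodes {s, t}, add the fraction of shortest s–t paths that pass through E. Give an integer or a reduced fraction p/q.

2

Pairs whose geodesics pass through E — B–H: 1/2; D–H: 1/2; A–H: 1/2; H–C: 1/2.
All other pairs contribute 0.
Summing the contributions gives betweenness(E) = 2.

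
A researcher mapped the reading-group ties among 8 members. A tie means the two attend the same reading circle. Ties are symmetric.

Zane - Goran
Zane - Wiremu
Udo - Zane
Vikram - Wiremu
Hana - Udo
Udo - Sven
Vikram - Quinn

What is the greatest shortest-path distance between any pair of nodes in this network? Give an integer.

5

Eccentricity of each node (its greatest distance to any other): Goran:4, Hana:5, Quinn:5, Sven:5, Udo:4, Vikram:4, Wiremu:3, Zane:3.
The maximum eccentricity is 5, realized for instance by the pair Sven–Quinn via Sven – Udo – Zane – Wiremu – Vikram – Quinn. So the diameter is 5.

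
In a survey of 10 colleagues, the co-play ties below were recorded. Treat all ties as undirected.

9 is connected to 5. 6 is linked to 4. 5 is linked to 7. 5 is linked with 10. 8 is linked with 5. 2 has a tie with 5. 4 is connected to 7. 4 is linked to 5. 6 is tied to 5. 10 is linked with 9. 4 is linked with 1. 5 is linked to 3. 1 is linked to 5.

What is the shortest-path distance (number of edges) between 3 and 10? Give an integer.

One shortest route is 3 – 5 – 10, which uses 2 edges, and 3 and 10 are not directly tied, so nothing shorter exists. So d(3,10) = 2.

2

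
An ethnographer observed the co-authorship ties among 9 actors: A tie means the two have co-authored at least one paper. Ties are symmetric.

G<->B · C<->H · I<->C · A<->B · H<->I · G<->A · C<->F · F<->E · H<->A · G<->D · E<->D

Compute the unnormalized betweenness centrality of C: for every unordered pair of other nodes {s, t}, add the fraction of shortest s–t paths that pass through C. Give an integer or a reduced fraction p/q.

6

Pairs whose geodesics pass through C — D–I: 1/2; B–F: 1/2; A–F: 1; H–F: 1; H–E: 1; I–F: 1; I–E: 1.
All other pairs contribute 0.
Summing the contributions gives betweenness(C) = 6.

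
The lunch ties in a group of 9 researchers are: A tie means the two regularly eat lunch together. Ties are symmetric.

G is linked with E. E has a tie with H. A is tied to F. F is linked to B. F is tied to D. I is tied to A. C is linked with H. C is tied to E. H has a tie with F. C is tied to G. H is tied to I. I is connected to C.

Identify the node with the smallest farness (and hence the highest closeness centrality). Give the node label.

Farness (sum of distances to all others) for each node — A:16, B:20, C:14, D:20, E:16, F:13, G:20, H:12, I:15.
The smallest farness is 12, for H, so H has the highest closeness.

H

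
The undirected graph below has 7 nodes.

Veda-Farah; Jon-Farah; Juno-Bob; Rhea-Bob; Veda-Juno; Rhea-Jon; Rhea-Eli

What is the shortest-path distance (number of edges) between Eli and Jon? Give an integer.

One shortest route is Eli – Rhea – Jon, which uses 2 edges, and Eli and Jon are not directly tied, so nothing shorter exists. So d(Eli,Jon) = 2.

2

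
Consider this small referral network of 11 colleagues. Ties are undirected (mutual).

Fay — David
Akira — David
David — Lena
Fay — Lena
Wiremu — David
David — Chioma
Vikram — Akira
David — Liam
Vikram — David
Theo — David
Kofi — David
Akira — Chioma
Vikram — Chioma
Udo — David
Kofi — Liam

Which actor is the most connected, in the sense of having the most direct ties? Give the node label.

David

Degrees — Akira:3, Chioma:3, David:10, Fay:2, Kofi:2, Lena:2, Liam:2, Theo:1, Udo:1, Vikram:3, Wiremu:1.
The maximum is 10, attained only by David.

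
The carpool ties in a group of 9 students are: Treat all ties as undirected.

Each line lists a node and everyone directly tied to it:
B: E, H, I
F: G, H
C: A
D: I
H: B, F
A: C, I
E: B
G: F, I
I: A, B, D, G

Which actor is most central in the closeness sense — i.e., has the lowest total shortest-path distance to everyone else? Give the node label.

I

Farness (sum of distances to all others) for each node — A:17, B:14, C:24, D:19, E:21, F:19, G:16, H:18, I:12.
The smallest farness is 12, for I, so I has the highest closeness.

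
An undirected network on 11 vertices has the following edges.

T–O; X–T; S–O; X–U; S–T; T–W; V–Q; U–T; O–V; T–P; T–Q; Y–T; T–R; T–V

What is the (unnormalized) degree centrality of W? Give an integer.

W is directly tied to T. That is 1 neighbor, so the degree of W is 1.

1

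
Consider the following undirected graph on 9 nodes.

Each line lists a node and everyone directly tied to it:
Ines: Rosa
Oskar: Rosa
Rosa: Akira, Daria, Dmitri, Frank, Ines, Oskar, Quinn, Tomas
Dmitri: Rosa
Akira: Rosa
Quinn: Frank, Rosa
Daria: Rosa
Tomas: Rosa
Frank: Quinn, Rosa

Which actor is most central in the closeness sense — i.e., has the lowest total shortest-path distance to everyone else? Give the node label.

Farness (sum of distances to all others) for each node — Akira:15, Daria:15, Dmitri:15, Frank:14, Ines:15, Oskar:15, Quinn:14, Rosa:8, Tomas:15.
The smallest farness is 8, for Rosa, so Rosa has the highest closeness.

Rosa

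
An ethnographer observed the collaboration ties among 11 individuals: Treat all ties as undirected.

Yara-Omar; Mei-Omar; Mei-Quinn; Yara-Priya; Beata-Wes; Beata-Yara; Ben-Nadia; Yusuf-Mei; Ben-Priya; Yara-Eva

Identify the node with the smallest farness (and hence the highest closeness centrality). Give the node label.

Yara

Farness (sum of distances to all others) for each node — Beata:26, Ben:31, Eva:28, Mei:27, Nadia:40, Omar:22, Priya:24, Quinn:36, Wes:35, Yara:19, Yusuf:36.
The smallest farness is 19, for Yara, so Yara has the highest closeness.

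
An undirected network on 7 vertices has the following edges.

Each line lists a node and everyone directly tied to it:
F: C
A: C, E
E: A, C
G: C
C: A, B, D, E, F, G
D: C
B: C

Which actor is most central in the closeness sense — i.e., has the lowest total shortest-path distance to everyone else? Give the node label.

Farness (sum of distances to all others) for each node — A:10, B:11, C:6, D:11, E:10, F:11, G:11.
The smallest farness is 6, for C, so C has the highest closeness.

C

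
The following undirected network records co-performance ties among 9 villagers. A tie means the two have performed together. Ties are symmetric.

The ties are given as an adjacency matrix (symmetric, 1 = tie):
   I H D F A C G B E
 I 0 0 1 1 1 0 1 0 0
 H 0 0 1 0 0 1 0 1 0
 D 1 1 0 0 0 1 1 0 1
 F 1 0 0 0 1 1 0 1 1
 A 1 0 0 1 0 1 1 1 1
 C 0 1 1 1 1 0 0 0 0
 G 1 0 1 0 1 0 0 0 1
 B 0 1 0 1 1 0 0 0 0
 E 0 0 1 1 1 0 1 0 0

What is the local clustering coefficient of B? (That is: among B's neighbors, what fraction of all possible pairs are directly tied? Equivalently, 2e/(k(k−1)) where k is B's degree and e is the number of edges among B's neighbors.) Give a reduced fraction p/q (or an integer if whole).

B's neighbors: A, F, and H (k = 3).
Possible neighbor pairs: C(3,2) = 3. Edges among them: A–F → e = 1.
Clustering(B) = 1/3.

1/3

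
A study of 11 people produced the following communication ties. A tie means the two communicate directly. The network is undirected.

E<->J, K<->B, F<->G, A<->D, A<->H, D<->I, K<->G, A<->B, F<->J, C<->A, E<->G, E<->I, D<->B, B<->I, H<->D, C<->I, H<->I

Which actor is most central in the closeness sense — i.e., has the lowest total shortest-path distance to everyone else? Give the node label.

I

Farness (sum of distances to all others) for each node — A:22, B:18, C:23, D:20, E:18, F:28, G:21, H:22, I:16, J:25, K:21.
The smallest farness is 16, for I, so I has the highest closeness.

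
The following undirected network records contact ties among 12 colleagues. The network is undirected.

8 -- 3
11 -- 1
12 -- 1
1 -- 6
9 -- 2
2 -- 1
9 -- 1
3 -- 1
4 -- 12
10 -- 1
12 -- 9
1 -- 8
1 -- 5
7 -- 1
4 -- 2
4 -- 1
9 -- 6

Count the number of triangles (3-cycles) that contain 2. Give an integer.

2's neighbors: 1, 4, and 9.
Neighbor pairs that are themselves tied: 2–1–4; 2–1–9. Each forms one triangle with 2, for 2 in total.

2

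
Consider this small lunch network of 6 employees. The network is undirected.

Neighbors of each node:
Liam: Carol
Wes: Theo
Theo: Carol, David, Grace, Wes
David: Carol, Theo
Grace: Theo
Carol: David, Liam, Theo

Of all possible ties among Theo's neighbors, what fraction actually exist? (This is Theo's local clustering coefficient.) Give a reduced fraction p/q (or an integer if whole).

1/6

Theo's neighbors: Carol, David, Grace, and Wes (k = 4).
Possible neighbor pairs: C(4,2) = 6. Edges among them: Carol–David → e = 1.
Clustering(Theo) = 1/6.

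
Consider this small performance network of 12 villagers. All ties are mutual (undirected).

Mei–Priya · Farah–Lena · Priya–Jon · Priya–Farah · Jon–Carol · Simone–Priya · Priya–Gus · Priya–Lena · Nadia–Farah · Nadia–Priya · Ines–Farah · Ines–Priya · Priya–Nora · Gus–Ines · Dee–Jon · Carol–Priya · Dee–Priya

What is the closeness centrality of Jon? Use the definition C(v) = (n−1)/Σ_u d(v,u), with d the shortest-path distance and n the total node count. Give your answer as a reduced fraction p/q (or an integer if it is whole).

11/19

Distances from Jon: Carol:1, Dee:1, Farah:2, Gus:2, Ines:2, Lena:2, Mei:2, Nadia:2, Nora:2, Priya:1, Simone:2. Sum = 19.
n = 12, so closeness = 11/19.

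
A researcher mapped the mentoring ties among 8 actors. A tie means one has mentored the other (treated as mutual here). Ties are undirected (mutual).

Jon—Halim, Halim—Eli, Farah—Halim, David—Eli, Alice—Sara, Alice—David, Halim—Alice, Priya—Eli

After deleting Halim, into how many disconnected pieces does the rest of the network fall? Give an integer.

3

Without Halim, the remaining ties split the others into: {Alice, David, Eli, Priya, Sara}; {Farah}; {Jon}.
That's 3 separate components.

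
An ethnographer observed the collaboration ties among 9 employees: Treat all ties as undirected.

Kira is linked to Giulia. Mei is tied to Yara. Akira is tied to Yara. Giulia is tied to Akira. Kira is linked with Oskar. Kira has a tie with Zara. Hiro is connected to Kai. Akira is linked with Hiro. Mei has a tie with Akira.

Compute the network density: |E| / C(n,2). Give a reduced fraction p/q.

1/4

There are 9 edges and 9 nodes, so the maximum possible is C(9,2) = 36.
Density = 9/36 = 1/4.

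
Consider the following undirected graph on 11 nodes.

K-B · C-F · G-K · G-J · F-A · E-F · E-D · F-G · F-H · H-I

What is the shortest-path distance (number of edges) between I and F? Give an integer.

One shortest route is I – H – F, which uses 2 edges, and I and F are not directly tied, so nothing shorter exists. So d(I,F) = 2.

2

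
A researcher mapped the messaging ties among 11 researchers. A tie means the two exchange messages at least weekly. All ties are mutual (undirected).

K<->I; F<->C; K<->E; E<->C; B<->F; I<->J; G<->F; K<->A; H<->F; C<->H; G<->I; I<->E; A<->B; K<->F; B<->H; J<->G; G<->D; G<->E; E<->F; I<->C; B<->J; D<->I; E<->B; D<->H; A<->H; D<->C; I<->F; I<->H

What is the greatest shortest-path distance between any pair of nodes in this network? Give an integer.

3

Eccentricity of each node (its greatest distance to any other): A:3, B:2, C:2, D:2, E:2, F:2, G:3, H:2, I:2, J:2, K:2.
The maximum eccentricity is 3, realized for instance by the pair A–G via A – H – F – G. So the diameter is 3.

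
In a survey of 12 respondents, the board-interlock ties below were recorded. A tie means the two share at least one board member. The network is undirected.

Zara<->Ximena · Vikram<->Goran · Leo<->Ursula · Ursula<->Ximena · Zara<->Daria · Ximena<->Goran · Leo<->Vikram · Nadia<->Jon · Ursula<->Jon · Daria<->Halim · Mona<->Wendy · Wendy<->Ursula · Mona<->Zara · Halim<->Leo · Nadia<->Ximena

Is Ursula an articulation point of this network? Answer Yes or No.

Even without Ursula, every remaining node can still reach every other (the residual graph is connected), so Ursula is not a cut vertex.

No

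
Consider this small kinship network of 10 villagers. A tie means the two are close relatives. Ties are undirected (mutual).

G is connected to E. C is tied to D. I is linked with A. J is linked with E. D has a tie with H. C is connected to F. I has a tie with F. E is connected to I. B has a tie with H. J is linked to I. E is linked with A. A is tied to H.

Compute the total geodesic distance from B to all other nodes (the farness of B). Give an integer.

26

Distances from B: A:2, C:3, D:2, E:3, F:4, G:4, H:1, I:3, J:4.
Sum = 2 + 3 + 2 + 3 + 4 + 4 + 1 + 3 + 4 = 26.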